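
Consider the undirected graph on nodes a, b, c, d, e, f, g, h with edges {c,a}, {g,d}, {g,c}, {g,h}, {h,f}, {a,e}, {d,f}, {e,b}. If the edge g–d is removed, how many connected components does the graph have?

1

g and d are still connected via g-h-f-d, so the component count stays at 1.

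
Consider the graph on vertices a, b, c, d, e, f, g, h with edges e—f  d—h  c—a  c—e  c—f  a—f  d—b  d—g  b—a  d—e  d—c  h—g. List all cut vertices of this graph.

d

Removing d increases the component count from 1 to 2, so d is a cut vertex.
By contrast removing c leaves 1 component; it is not a cut vertex. No other vertex is a cut vertex either.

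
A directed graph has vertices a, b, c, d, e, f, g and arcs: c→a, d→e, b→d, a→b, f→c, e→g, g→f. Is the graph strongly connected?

Yes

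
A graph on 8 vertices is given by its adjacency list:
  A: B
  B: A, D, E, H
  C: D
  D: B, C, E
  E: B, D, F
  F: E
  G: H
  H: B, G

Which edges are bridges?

A-B, B-H, C-D, E-F, G-H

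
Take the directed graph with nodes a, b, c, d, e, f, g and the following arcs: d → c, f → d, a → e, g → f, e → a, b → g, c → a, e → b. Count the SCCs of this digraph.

1

{a, b, c, d, e, f, g} are all mutually reachable — one SCC of size 7.
That gives 1 strongly connected component.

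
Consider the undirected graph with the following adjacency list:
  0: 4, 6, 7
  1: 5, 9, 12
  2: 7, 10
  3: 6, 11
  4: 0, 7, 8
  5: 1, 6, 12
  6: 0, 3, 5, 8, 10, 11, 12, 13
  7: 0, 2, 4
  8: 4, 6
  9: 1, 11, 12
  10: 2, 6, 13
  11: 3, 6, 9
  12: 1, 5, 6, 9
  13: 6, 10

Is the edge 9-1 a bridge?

After removing 9-1, the path 9-12-1 still connects them, so the edge is not a bridge.

No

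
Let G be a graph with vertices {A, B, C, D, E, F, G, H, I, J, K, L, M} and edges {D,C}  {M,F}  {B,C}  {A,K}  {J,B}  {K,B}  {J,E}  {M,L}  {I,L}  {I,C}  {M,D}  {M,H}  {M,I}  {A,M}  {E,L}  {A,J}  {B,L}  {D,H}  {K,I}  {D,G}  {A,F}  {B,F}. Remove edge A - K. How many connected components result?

A and K are still connected via A-M-I-K, so the component count stays at 1.

1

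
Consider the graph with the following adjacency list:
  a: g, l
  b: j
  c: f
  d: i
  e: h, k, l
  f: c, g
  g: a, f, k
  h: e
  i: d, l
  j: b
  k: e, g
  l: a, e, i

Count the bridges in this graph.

The edges on the cycle a-g-k-e-l-a are not bridges since each lies on that cycle.
But removing i-d disconnects i from d; removing l-i disconnects l from i; removing c-f disconnects c from f; removing g-f disconnects g from f — these are bridges.
In total 6 edges are bridges.

6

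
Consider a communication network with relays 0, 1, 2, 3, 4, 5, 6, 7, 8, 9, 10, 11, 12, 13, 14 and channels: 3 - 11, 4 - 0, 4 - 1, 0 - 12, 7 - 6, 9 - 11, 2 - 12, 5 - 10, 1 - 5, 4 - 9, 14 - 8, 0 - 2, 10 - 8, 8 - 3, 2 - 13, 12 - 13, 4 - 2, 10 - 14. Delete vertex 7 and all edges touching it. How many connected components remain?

With 7 gone, the remaining components are: {6}; {0, 1, 2, 3, 4, 5, 8, 9, 10, 11, 12, 13, 14}.
That is 2 components.

2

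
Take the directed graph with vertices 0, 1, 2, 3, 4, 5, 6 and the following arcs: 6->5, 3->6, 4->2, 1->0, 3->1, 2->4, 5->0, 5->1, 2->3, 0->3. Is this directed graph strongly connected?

There is no directed path from 1 to 4, so the graph is not strongly connected.

No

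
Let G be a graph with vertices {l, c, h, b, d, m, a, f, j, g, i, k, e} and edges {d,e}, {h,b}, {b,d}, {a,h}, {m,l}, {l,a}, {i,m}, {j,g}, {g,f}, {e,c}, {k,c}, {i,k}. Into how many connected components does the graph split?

Starting from f we can reach f, g, j. That is one component of size 3.
Starting from a we can reach a, b, c, d, e, h, i, k, l, m. That is one component of size 10.
Total: 2 components.

2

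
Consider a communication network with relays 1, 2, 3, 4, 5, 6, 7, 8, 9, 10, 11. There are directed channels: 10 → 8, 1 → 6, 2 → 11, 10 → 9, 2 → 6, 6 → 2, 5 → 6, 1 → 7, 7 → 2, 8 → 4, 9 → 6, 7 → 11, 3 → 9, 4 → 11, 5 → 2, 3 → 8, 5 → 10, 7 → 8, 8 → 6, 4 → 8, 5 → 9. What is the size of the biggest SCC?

{4, 8} are all mutually reachable — one SCC of size 2.
{2, 6} are all mutually reachable — one SCC of size 2.
{9} is an SCC by itself.
{7} is an SCC by itself.
{3} is an SCC by itself.
(and 4 more singleton SCCs)
The largest has 2 vertices.

2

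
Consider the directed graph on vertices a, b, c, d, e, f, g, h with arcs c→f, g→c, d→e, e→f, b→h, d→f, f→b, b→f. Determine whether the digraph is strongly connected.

There is no directed path from c to a, so the graph is not strongly connected.

No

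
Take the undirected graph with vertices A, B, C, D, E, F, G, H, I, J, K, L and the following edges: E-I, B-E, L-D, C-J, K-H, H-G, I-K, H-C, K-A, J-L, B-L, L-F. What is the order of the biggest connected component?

12

Starting from A we can reach A, B, C, D, E, F, G, H, I, J, K, L. That is one component of size 12.
The largest has 12 vertices.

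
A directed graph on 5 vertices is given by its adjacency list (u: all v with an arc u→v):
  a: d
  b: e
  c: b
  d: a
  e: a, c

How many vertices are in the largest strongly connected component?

{b, c, e} are all mutually reachable — one SCC of size 3.
{a, d} are all mutually reachable — one SCC of size 2.
The largest has 3 vertices.

3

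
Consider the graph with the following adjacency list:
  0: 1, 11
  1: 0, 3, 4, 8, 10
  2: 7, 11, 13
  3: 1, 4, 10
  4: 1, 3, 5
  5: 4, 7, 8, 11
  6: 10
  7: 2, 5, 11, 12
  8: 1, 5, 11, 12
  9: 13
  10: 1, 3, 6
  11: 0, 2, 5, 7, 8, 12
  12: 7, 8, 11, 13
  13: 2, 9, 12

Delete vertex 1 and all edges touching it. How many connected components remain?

1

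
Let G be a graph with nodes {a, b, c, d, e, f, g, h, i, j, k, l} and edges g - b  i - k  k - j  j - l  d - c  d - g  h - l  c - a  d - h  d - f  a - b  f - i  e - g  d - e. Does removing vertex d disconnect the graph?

Yes

Deleting d raises the number of components from 1 to 2, so d is a cut vertex.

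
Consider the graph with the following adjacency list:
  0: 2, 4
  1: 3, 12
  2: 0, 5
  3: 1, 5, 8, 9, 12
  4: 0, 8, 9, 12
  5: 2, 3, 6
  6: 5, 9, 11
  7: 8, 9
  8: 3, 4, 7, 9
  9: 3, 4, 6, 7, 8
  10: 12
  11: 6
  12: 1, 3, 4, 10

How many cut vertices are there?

2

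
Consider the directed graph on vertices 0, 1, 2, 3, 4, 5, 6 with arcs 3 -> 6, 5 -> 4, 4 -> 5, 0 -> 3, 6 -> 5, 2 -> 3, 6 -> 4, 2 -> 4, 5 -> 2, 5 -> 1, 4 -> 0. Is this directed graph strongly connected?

There is no directed path from 1 to 0, so the graph is not strongly connected.

No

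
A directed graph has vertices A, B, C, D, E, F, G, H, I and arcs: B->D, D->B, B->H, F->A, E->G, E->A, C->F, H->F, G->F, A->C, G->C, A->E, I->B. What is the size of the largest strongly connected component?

{A, C, E, F, G} are all mutually reachable — one SCC of size 5.
{B, D} are all mutually reachable — one SCC of size 2.
{H} is an SCC by itself.
{I} is an SCC by itself.
The largest has 5 vertices.

5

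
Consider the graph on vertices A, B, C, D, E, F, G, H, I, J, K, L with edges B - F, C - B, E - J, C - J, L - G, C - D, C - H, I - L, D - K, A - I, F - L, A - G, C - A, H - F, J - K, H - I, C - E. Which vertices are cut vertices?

Removing C increases the component count from 1 to 2, so C is a cut vertex.
By contrast removing F leaves 1 component; it is not a cut vertex. No other vertex is a cut vertex either.

C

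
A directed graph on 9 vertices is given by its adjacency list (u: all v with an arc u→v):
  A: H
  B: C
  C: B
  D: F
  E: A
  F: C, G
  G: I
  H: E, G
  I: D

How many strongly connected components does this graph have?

3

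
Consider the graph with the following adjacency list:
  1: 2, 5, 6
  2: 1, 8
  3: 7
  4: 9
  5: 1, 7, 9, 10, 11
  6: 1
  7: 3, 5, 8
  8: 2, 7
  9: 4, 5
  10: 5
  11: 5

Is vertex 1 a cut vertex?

Yes

Deleting 1 raises the number of components from 1 to 2, so 1 is a cut vertex.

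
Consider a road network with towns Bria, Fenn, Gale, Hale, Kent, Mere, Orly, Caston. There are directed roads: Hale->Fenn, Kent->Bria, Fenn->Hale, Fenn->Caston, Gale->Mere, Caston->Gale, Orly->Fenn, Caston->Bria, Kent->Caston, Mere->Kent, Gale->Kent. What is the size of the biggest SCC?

4

{Gale, Kent, Mere, Caston} are all mutually reachable — one SCC of size 4.
{Fenn, Hale} are all mutually reachable — one SCC of size 2.
{Orly} is an SCC by itself.
{Bria} is an SCC by itself.
The largest has 4 vertices.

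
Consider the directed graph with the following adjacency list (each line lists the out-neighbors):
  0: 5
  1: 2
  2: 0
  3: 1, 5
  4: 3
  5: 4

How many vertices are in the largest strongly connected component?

6

{0, 1, 2, 3, 4, 5} are all mutually reachable — one SCC of size 6.
The largest has 6 vertices.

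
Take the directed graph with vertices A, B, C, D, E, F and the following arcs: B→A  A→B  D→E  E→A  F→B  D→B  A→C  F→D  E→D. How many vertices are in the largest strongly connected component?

2

{A, B} are all mutually reachable — one SCC of size 2.
{D, E} are all mutually reachable — one SCC of size 2.
{C} is an SCC by itself.
{F} is an SCC by itself.
The largest has 2 vertices.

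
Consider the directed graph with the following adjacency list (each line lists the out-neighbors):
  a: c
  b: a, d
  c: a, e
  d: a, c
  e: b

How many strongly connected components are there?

{a, b, c, d, e} are all mutually reachable — one SCC of size 5.
That gives 1 strongly connected component.

1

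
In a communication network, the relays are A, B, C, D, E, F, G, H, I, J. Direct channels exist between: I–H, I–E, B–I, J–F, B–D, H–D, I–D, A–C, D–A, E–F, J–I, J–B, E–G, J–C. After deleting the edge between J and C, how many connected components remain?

1

J and C are still connected via J-B-D-A-C, so the component count stays at 1.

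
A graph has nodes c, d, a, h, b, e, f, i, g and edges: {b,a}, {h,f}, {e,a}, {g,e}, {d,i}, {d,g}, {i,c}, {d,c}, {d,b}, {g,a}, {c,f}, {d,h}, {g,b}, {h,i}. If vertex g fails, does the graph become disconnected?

Deleting g leaves 1 component (was 1) (its neighbors a, b, d, e remain connected to each other), so g is not a cut vertex.

No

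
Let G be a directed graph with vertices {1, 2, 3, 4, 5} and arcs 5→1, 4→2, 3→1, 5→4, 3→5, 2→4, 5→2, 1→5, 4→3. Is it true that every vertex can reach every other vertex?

Yes

From 5 we can reach every vertex (1, 2, 3, 4, 5), and every vertex can reach 5 (1, 2, 3, 4, 5). So the whole graph is one strongly connected component.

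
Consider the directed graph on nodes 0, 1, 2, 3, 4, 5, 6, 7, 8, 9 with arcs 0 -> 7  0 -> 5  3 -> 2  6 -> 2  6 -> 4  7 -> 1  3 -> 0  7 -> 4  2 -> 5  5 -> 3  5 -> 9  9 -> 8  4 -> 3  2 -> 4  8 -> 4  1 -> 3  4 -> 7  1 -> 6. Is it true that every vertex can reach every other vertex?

From 4 we can reach every vertex (0, 1, 2, 3, 4, 5, 6, 7, 8, 9), and every vertex can reach 4 (0, 1, 2, 3, 4, 5, 6, 7, 8, 9). So the whole graph is one strongly connected component.

Yes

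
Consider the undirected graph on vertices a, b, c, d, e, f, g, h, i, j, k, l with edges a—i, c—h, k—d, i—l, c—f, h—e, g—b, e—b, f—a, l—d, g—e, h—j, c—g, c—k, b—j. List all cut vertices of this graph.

Removing c increases the component count from 1 to 2, so c is a cut vertex.
By contrast removing g leaves 1 component; it is not a cut vertex. No other vertex is a cut vertex either.

c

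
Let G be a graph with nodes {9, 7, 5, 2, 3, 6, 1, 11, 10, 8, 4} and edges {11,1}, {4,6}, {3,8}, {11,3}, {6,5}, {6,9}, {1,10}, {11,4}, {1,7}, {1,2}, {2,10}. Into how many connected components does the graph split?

Starting from 1 we can reach 1, 2, 3, 4, 5, 6, 7, 8, 9, 10, 11. That is one component of size 11.
Total: 1 component.

1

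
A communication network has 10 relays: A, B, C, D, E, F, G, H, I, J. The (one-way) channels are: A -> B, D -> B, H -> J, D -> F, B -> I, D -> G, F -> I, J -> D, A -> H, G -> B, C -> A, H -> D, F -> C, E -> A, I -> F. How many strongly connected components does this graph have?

2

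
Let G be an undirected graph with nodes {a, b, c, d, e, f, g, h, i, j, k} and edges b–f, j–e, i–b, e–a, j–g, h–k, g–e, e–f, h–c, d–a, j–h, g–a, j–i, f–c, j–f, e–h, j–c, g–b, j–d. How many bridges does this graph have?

1

The edges on the cycle j-i-b-g-j are not bridges since each lies on that cycle.
But removing k–h disconnects k from h — this is a bridge.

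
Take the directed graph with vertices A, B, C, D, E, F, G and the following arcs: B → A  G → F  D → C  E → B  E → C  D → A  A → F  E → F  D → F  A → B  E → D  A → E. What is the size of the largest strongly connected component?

{A, B, D, E} are all mutually reachable — one SCC of size 4.
{C} is an SCC by itself.
{G} is an SCC by itself.
{F} is an SCC by itself.
The largest has 4 vertices.

4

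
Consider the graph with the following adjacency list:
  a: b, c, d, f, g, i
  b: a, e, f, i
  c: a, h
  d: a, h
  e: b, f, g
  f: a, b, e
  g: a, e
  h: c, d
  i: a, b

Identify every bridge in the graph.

The edges on the cycle a-i-b-a are not bridges since each lies on that cycle.
Every edge lies on some cycle, so there are no bridges.

none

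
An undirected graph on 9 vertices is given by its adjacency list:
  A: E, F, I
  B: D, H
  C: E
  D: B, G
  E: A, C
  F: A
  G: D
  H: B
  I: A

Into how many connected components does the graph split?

2

Starting from B we can reach B, D, G, H. That is one component of size 4.
Starting from A we can reach A, C, E, F, I. That is one component of size 5.
Total: 2 components.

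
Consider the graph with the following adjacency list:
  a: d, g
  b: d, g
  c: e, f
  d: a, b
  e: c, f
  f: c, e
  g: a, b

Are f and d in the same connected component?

The component containing f is {c, e, f}, and d is not in it.

No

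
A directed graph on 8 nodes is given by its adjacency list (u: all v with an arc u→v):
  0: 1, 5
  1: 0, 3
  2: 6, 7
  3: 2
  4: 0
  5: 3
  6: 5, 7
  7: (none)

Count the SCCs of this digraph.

4

{2, 3, 5, 6} are all mutually reachable — one SCC of size 4.
{0, 1} are all mutually reachable — one SCC of size 2.
{7} is an SCC by itself.
{4} is an SCC by itself.
That gives 4 strongly connected components.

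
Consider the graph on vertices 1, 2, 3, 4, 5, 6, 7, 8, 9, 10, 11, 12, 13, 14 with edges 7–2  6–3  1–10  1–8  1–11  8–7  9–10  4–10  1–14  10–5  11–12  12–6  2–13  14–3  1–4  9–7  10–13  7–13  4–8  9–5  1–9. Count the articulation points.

1

Removing 1 increases the component count from 1 to 2, so 1 is a cut vertex.
By contrast removing 11 leaves 1 component; it is not a cut vertex. No other vertex is a cut vertex either.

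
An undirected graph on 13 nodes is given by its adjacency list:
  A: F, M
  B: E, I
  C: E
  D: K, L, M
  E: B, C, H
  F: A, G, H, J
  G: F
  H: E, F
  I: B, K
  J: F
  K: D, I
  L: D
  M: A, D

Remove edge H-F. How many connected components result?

1

H and F are still connected via H-E-B-I-K-D-M-A-F, so the component count stays at 1.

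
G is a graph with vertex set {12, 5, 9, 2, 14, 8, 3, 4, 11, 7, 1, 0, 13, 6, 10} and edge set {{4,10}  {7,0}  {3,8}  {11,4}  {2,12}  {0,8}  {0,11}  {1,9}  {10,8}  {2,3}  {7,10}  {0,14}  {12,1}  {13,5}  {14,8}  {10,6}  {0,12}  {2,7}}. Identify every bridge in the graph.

1-12, 1-9, 10-6, 13-5

The edges on the cycle 7-0-11-4-10-7 are not bridges since each lies on that cycle.
But removing 13-5 disconnects 13 from 5; removing 9-1 disconnects 9 from 1; removing 12-1 disconnects 12 from 1; removing 6-10 disconnects 6 from 10 — these are bridges.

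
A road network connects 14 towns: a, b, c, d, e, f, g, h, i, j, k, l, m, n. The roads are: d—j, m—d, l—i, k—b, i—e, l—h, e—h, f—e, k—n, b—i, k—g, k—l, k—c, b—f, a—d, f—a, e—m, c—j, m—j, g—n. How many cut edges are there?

0

The edges on the cycle k-g-n-k are not bridges since each lies on that cycle.
Every edge lies on some cycle, so there are no bridges.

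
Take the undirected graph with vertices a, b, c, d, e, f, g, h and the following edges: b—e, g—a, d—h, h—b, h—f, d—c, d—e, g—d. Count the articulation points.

3

Removing d increases the component count from 1 to 3, so d is a cut vertex.
Removing g increases the component count from 1 to 2, so g is a cut vertex.
Removing h increases the component count from 1 to 2, so h is a cut vertex.
By contrast removing b leaves 1 component; it is not a cut vertex. No other vertex is a cut vertex either.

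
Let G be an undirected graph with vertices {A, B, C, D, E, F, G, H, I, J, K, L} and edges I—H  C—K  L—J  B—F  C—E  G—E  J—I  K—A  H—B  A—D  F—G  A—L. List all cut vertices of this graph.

A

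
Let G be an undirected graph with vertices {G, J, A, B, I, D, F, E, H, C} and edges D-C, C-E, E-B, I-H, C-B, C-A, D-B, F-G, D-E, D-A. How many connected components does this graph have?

4

J is isolated — a component by itself.
Starting from F we can reach F, G. That is one component of size 2.
Starting from H we can reach H, I. That is one component of size 2.
Starting from A we can reach A, B, C, D, E. That is one component of size 5.
Total: 4 components.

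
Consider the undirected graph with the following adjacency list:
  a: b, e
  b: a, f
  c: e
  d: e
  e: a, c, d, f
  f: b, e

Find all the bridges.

The edges on the cycle f-b-a-e-f are not bridges since each lies on that cycle.
But removing e-c disconnects e from c; removing e-d disconnects e from d — these are bridges.

c-e, d-e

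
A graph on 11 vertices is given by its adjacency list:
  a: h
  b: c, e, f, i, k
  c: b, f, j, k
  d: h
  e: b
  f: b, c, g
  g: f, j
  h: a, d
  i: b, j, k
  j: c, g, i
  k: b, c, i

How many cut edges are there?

3

The edges on the cycle c-k-b-i-j-c are not bridges since each lies on that cycle.
But removing e-b disconnects e from b; removing d-h disconnects d from h; removing h-a disconnects h from a — these are bridges.
That makes 3 bridges.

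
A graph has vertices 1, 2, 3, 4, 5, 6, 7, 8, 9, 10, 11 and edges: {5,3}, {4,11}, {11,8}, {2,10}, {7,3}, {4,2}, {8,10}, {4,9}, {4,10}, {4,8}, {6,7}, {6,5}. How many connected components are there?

1 is isolated — a component by itself.
Starting from 3 we can reach 3, 5, 6, 7. That is one component of size 4.
Starting from 2 we can reach 2, 4, 8, 9, 10, 11. That is one component of size 6.
Total: 3 components.

3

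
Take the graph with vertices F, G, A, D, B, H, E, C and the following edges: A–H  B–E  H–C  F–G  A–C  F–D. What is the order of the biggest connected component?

3

Starting from B we can reach B, E. That is one component of size 2.
Starting from A we can reach A, C, H. That is one component of size 3.
Starting from D we can reach D, F, G. That is one component of size 3.
The largest has 3 vertices.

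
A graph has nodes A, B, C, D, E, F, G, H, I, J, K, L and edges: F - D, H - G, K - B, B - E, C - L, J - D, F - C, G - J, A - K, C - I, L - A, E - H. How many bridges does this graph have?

The edges on the cycle F-C-L-A-K-B-E-H-G-J-D-F are not bridges since each lies on that cycle.
But removing C - I disconnects C from I — this is a bridge.

1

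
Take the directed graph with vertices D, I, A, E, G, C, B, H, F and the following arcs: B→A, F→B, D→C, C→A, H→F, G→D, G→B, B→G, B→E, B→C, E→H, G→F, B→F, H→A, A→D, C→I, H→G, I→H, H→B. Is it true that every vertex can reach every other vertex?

From A we can reach every vertex (A, B, C, D, E, F, G, H, I), and every vertex can reach A (A, B, C, D, E, F, G, H, I). So the whole graph is one strongly connected component.

Yes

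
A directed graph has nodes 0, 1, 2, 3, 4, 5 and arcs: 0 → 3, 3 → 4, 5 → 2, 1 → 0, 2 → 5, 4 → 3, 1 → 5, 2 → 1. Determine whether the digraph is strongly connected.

No

There is no directed path from 3 to 2, so the graph is not strongly connected.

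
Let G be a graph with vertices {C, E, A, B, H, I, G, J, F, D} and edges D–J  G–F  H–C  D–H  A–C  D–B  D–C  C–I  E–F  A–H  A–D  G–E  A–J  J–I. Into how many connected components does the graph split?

2

Starting from E we can reach E, F, G. That is one component of size 3.
Starting from A we can reach A, B, C, D, H, I, J. That is one component of size 7.
Total: 2 components.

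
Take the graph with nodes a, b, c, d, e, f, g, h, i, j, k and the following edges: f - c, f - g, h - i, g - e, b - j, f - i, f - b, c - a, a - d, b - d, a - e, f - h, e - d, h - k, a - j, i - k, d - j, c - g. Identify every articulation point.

Removing f increases the component count from 1 to 2, so f is a cut vertex.
By contrast removing j leaves 1 component; it is not a cut vertex. No other vertex is a cut vertex either.

f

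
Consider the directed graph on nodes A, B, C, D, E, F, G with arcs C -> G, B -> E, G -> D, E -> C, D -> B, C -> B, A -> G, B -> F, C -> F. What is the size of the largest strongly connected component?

5

{B, C, D, E, G} are all mutually reachable — one SCC of size 5.
{F} is an SCC by itself.
{A} is an SCC by itself.
The largest has 5 vertices.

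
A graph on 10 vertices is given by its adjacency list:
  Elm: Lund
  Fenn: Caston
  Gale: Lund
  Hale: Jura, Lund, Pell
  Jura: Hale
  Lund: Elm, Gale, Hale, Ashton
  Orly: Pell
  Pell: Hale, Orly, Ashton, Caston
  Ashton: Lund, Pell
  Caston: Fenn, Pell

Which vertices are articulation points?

Hale, Lund, Pell, Caston

Removing Hale increases the component count from 1 to 2, so Hale is a cut vertex.
Removing Lund increases the component count from 1 to 3, so Lund is a cut vertex.
Removing Pell increases the component count from 1 to 3, so Pell is a cut vertex.
Likewise Caston is a cut vertex.
By contrast removing Gale leaves 1 component; it is not a cut vertex. No other vertex is a cut vertex either.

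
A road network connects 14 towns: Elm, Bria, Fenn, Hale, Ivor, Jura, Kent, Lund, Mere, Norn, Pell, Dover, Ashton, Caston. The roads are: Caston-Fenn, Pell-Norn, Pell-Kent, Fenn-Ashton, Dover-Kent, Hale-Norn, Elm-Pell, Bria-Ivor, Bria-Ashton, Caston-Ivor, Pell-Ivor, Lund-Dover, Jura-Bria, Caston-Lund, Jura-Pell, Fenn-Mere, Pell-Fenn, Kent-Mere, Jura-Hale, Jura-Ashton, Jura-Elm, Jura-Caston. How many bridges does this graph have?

0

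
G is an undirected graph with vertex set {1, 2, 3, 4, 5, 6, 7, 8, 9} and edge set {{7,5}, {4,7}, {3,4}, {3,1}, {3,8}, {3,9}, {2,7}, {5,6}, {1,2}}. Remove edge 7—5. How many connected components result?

Before removal there is 1 component.
7—5 is a bridge — removing it separates 7's side from 5's side.
After removal: 2 components.

2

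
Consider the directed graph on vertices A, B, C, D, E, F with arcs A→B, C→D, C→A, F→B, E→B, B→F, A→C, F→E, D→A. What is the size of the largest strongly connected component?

3

{A, C, D} are all mutually reachable — one SCC of size 3.
{B, E, F} are all mutually reachable — one SCC of size 3.
The largest has 3 vertices.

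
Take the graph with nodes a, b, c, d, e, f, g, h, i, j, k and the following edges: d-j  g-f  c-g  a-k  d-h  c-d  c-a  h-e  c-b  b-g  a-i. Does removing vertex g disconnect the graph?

Deleting g raises the number of components from 1 to 2, so g is a cut vertex.

Yes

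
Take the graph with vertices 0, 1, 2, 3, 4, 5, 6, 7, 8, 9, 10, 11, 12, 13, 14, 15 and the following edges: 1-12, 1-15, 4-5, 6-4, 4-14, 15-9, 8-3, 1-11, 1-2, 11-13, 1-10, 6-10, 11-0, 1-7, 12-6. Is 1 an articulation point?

Deleting 1 raises the number of components from 2 to 6, so 1 is a cut vertex.

Yes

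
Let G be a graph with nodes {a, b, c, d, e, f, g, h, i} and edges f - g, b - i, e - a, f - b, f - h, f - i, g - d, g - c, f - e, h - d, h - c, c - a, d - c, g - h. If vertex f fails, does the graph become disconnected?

Yes

Deleting f raises the number of components from 1 to 2, so f is a cut vertex.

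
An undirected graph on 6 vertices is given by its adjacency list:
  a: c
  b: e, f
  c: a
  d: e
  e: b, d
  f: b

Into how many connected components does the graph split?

2

Starting from a we can reach a, c. That is one component of size 2.
Starting from b we can reach b, d, e, f. That is one component of size 4.
Total: 2 components.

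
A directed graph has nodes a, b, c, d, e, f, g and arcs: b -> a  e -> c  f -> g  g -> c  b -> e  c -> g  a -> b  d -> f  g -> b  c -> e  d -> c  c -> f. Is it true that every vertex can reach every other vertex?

There is no directed path from a to d, so the graph is not strongly connected.

No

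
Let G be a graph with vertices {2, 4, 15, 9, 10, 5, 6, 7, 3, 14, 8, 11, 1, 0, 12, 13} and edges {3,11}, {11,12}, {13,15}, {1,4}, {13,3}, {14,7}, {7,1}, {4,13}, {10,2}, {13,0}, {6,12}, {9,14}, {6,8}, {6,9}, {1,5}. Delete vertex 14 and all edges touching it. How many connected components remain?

With 14 gone, the remaining components are: {2, 10}; {0, 1, 3, 4, 5, 6, 7, 8, 9, 11, 12, 13, 15}.
That is 2 components.

2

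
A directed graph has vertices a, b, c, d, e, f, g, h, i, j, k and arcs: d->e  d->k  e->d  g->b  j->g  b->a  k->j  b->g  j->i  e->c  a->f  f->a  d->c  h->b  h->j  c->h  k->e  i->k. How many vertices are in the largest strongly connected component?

{c, d, e, h, i, j, k} are all mutually reachable — one SCC of size 7.
{b, g} are all mutually reachable — one SCC of size 2.
{a, f} are all mutually reachable — one SCC of size 2.
The largest has 7 vertices.

7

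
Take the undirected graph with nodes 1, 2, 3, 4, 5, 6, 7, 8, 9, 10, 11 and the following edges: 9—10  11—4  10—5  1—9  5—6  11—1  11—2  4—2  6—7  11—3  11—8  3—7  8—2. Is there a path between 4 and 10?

From 4 we can reach 1, 2, 3, 4, 5, 6, 7, 8, 9, 10, 11, which includes 10.

Yes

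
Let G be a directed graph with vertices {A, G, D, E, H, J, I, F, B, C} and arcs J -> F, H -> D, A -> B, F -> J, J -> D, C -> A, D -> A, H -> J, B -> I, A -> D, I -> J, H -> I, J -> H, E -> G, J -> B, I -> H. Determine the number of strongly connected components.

4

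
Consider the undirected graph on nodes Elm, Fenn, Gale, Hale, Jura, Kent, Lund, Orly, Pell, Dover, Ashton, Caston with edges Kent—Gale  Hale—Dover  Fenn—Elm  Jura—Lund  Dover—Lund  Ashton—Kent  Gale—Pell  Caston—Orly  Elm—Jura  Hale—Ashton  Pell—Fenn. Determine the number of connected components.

2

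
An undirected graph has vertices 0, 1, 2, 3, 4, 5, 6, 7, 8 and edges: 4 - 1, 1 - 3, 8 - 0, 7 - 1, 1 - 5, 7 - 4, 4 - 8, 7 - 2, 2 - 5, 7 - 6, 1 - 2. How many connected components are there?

1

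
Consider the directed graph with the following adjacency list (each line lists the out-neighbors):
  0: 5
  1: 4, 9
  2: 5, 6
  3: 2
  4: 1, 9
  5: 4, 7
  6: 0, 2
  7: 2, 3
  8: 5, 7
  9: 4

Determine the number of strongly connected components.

3

{0, 2, 3, 5, 6, 7} are all mutually reachable — one SCC of size 6.
{1, 4, 9} are all mutually reachable — one SCC of size 3.
{8} is an SCC by itself.
That gives 3 strongly connected components.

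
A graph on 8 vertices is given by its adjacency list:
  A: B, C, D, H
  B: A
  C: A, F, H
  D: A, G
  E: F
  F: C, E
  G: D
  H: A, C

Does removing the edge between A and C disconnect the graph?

No

After removing A-C, the path A-H-C still connects them, so the edge is not a bridge.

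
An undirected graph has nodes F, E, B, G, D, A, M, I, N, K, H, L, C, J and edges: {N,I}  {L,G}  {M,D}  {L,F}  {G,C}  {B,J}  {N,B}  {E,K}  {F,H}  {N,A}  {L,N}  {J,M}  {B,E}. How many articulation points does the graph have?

Removing B increases the component count from 1 to 3, so B is a cut vertex.
Removing E increases the component count from 1 to 2, so E is a cut vertex.
Removing F increases the component count from 1 to 2, so F is a cut vertex.
Likewise G, J, L, M, N are cut vertices.
By contrast removing K leaves 1 component; it is not a cut vertex. No other vertex is a cut vertex either.

8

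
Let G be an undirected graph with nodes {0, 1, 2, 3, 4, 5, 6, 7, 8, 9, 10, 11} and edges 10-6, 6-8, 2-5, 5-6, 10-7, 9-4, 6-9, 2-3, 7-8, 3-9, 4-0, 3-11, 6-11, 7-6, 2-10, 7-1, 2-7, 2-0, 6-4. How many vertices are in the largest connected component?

Starting from 0 we can reach 0, 1, 2, 3, 4, 5, 6, 7, 8, 9, 10, 11. That is one component of size 12.
The largest has 12 vertices.

12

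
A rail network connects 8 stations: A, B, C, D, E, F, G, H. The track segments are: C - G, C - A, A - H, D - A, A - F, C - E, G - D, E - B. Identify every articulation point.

A, C, E

Removing A increases the component count from 1 to 3, so A is a cut vertex.
Removing C increases the component count from 1 to 2, so C is a cut vertex.
Removing E increases the component count from 1 to 2, so E is a cut vertex.
By contrast removing G leaves 1 component; it is not a cut vertex. No other vertex is a cut vertex either.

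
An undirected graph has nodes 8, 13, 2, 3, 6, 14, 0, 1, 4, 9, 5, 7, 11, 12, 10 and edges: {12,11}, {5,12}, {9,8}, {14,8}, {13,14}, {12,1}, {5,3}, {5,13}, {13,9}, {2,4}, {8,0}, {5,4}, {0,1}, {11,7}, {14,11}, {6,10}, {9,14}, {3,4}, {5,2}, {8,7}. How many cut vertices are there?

Removing 5 increases the component count from 2 to 3, so 5 is a cut vertex.
By contrast removing 8 leaves 2 components; it is not a cut vertex. No other vertex is a cut vertex either.

1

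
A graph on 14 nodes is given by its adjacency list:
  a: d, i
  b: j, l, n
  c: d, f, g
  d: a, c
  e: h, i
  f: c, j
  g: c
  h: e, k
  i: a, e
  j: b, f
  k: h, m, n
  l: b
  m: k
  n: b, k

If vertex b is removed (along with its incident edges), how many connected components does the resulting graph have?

2

With b gone, the remaining components are: {l}; {a, c, d, e, f, g, h, i, j, k, m, n}.
That is 2 components.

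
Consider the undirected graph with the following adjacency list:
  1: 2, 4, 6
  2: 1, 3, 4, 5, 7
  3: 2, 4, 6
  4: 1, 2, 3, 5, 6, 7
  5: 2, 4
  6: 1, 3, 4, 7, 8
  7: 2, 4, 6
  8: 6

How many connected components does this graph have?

Starting from 1 we can reach 1, 2, 3, 4, 5, 6, 7, 8. That is one component of size 8.
Total: 1 component.

1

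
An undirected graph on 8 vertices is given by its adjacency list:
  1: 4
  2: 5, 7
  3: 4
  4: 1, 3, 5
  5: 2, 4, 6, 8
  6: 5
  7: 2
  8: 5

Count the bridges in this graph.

7

removing 5-4 disconnects 5 from 4; removing 5-6 disconnects 5 from 6; removing 1-4 disconnects 1 from 4; removing 3-4 disconnects 3 from 4 — these are bridges.
In total 7 edges are bridges.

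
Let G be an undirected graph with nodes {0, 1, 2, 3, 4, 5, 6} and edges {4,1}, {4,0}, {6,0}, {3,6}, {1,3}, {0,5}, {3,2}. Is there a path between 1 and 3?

From 1 we can reach 0, 1, 2, 3, 4, 5, 6, which includes 3.

Yes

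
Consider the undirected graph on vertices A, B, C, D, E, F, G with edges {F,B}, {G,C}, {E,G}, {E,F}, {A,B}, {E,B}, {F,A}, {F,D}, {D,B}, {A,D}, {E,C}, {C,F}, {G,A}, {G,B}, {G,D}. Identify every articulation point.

none

Removing D, for instance, still leaves 1 component. No single vertex removal increases the component count — the graph has no articulation points.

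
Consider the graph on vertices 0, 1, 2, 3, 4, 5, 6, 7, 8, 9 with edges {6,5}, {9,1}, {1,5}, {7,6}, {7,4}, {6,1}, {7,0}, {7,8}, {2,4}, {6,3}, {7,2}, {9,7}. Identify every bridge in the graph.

The edges on the cycle 6-1-5-6 are not bridges since each lies on that cycle.
But removing 7 - 0 disconnects 7 from 0; removing 3 - 6 disconnects 3 from 6; removing 8 - 7 disconnects 8 from 7 — these are bridges.

0-7, 3-6, 7-8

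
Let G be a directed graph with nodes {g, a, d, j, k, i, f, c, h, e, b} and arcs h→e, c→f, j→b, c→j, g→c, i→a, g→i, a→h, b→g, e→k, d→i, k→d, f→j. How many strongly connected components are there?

{a, d, e, h, i, k} are all mutually reachable — one SCC of size 6.
{b, c, f, g, j} are all mutually reachable — one SCC of size 5.
That gives 2 strongly connected components.

2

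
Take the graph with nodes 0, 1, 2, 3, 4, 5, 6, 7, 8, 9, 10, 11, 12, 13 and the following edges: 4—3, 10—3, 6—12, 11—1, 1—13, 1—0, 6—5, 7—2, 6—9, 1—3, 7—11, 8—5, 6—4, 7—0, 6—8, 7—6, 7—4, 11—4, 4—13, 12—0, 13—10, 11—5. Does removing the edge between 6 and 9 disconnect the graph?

Yes

Removing 6—9 leaves no path between 6 and 9: the component count goes from 1 to 2. So it is a bridge.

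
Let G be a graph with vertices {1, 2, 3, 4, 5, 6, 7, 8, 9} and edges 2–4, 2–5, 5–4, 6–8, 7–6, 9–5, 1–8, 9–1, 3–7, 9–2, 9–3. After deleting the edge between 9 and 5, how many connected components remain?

1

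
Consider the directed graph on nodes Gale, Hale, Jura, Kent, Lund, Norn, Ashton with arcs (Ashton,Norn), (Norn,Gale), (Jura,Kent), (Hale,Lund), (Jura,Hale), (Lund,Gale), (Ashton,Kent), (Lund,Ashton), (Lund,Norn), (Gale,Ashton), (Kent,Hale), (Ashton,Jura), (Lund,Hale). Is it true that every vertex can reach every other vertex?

From Ashton we can reach every vertex (Gale, Hale, Jura, Kent, Lund, Norn, Ashton), and every vertex can reach Ashton (Gale, Hale, Jura, Kent, Lund, Norn, Ashton). So the whole graph is one strongly connected component.

Yes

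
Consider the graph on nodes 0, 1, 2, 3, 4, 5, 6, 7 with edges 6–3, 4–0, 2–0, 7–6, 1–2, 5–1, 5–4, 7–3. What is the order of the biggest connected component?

5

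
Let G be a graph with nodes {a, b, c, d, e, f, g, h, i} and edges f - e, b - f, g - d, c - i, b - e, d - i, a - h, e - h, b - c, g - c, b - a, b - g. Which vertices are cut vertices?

Removing b increases the component count from 1 to 2, so b is a cut vertex.
By contrast removing d leaves 1 component; it is not a cut vertex. No other vertex is a cut vertex either.

b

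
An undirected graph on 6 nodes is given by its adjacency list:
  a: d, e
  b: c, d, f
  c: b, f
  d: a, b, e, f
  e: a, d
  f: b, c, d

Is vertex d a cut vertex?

Yes

Deleting d raises the number of components from 1 to 2, so d is a cut vertex.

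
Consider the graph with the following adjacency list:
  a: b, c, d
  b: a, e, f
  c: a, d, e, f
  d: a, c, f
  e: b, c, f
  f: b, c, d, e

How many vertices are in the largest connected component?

6

Starting from a we can reach a, b, c, d, e, f. That is one component of size 6.
The largest has 6 vertices.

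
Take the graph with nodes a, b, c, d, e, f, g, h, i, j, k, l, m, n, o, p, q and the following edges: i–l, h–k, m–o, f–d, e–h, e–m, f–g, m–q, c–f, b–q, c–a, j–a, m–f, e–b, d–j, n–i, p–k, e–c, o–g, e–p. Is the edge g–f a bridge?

No

After removing g–f, the path g-o-m-f still connects them, so the edge is not a bridge.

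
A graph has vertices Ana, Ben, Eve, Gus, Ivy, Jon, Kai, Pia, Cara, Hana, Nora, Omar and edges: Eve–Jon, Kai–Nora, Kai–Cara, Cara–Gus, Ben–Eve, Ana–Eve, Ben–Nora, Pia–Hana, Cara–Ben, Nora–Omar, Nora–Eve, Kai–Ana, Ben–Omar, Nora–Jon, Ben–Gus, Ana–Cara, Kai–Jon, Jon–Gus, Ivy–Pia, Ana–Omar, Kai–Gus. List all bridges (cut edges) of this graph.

Hana-Pia, Ivy-Pia

The edges on the cycle Kai-Ana-Cara-Kai are not bridges since each lies on that cycle.
But removing Pia–Hana disconnects Pia from Hana; removing Ivy–Pia disconnects Ivy from Pia — these are bridges.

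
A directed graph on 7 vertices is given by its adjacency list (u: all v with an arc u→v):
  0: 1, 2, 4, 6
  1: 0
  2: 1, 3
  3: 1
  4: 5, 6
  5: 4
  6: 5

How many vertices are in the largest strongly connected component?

4

{0, 1, 2, 3} are all mutually reachable — one SCC of size 4.
{4, 5, 6} are all mutually reachable — one SCC of size 3.
The largest has 4 vertices.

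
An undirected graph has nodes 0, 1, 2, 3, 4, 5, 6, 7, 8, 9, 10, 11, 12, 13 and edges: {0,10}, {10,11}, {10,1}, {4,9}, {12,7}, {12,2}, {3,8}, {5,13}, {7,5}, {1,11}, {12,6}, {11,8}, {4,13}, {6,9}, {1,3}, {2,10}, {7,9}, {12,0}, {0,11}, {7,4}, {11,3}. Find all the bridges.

none

The edges on the cycle 10-1-3-8-11-10 are not bridges since each lies on that cycle.
Every edge lies on some cycle, so there are no bridges.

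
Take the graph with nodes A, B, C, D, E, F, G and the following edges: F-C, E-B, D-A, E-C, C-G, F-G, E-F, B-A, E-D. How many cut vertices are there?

1

Removing E increases the component count from 1 to 2, so E is a cut vertex.
By contrast removing F leaves 1 component; it is not a cut vertex. No other vertex is a cut vertex either.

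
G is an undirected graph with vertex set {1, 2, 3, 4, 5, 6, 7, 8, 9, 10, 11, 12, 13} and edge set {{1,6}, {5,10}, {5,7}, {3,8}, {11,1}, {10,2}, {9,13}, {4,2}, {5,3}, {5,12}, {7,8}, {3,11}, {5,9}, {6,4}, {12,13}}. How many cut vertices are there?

1

Removing 5 increases the component count from 1 to 2, so 5 is a cut vertex.
By contrast removing 11 leaves 1 component; it is not a cut vertex. No other vertex is a cut vertex either.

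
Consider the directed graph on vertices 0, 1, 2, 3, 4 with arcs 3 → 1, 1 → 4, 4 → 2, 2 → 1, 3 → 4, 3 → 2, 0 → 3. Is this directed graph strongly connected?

No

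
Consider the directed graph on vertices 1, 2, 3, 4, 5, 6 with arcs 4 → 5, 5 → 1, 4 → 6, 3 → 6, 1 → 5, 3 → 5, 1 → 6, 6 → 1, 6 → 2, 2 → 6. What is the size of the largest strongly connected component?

{1, 2, 5, 6} are all mutually reachable — one SCC of size 4.
{4} is an SCC by itself.
{3} is an SCC by itself.
The largest has 4 vertices.

4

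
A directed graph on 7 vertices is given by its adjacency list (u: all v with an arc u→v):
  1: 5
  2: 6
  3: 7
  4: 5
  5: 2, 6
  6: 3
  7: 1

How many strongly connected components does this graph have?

{1, 2, 3, 5, 6, 7} are all mutually reachable — one SCC of size 6.
{4} is an SCC by itself.
That gives 2 strongly connected components.

2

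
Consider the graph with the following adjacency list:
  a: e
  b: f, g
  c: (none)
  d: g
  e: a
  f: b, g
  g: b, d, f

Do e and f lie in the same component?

The component containing e is {a, e}, and f is not in it.

No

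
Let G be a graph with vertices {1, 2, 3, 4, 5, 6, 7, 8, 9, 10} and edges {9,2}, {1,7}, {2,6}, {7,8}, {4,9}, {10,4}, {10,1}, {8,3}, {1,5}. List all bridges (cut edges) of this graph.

1-10, 1-5, 1-7, 10-4, 2-6, 2-9, 3-8, 4-9, 7-8

removing 8 - 7 disconnects 8 from 7; removing 5 - 1 disconnects 5 from 1; removing 7 - 1 disconnects 7 from 1; removing 2 - 6 disconnects 2 from 6 — these are bridges.
In total 9 edges are bridges.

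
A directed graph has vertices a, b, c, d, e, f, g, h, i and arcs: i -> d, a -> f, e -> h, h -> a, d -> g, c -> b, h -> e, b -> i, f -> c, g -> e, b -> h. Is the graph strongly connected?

From b we can reach every vertex (a, b, c, d, e, f, g, h, i), and every vertex can reach b (a, b, c, d, e, f, g, h, i). So the whole graph is one strongly connected component.

Yes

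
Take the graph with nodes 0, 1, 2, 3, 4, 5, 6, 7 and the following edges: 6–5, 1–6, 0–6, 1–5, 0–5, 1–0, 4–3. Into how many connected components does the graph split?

4

2 is isolated — a component by itself.
7 is isolated — a component by itself.
Starting from 3 we can reach 3, 4. That is one component of size 2.
Starting from 0 we can reach 0, 1, 5, 6. That is one component of size 4.
Total: 4 components.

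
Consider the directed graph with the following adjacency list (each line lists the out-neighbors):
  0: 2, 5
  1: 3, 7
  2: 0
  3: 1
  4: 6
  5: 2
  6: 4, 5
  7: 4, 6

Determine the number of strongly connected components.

4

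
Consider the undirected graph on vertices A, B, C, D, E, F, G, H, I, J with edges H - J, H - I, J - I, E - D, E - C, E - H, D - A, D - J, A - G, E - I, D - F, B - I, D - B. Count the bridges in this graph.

The edges on the cycle E-D-B-I-J-H-E are not bridges since each lies on that cycle.
But removing D - F disconnects D from F; removing A - G disconnects A from G; removing D - A disconnects D from A; removing C - E disconnects C from E — these are bridges.
That makes 4 bridges.

4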